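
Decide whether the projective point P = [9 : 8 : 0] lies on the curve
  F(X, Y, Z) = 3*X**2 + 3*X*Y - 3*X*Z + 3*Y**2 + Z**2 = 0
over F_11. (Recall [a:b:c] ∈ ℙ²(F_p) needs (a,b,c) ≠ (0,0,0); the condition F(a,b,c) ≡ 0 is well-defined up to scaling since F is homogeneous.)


F(9,8,0) ≡ 2 (mod 11); P is NOT on the curve.

Evaluate F(9, 8, 0) term-by-term (mod 11).
  3*X**2 ↦ 3·81·1·1 = 243
  3*X*Y ↦ 3·9·8·1 = 216
  -3*X*Z ↦ -3·9·1·0 = 0
  3*Y**2 ↦ 3·1·64·1 = 192
  Z**2 ↦ 1·1·1·0 = 0
Sum: F(9, 8, 0) = (243) + (216) + (0) + (192) + (0) = 651.
Reducing mod 11: 651 ≡ 2 (mod 11).
Since F(a, b, c) ≡ 2 ≠ 0 (mod 11), P does NOT lie on the curve.


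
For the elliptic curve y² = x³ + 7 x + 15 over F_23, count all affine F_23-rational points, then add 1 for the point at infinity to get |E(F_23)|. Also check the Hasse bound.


Affine points = {(1, 0), (7, 4), (7, 19), (8, 10), (8, 13), (9, 5), (9, 18), (10, 2), (10, 21), (13, 7), (13, 16), (18, 4), (18, 19), (20, 6), (20, 17), (21, 4), (21, 19)}; affine count = 17; |E(F_23)| = 18.

Discriminant check: Δ ∝ 4a³ + 27b² = 4·7³ + 27·15² = 4·343 + 27·225 ≡ 18 (mod 23). Nonzero ⇒ E is nonsingular.
For each x ∈ F_23, compute rhs = x³ + 7·x + 15 mod 23, then count y ∈ F_23 with y² ≡ rhs.
  x = 0: rhs = 15, matching y values: none (0 points).
  x = 1: rhs = 0, matching y values: 0 (1 points).
  x = 2: rhs = 14, matching y values: none (0 points).
  x = 3: rhs = 17, matching y values: none (0 points).
  x = 4: rhs = 15, matching y values: none (0 points).
  x = 5: rhs = 14, matching y values: none (0 points).
  x = 6: rhs = 20, matching y values: none (0 points).
  x = 7: rhs = 16, matching y values: 4, 19 (2 points).
  x = 8: rhs = 8, matching y values: 10, 13 (2 points).
  x = 9: rhs = 2, matching y values: 5, 18 (2 points).
  x = 10: rhs = 4, matching y values: 2, 21 (2 points).
  x = 11: rhs = 20, matching y values: none (0 points).
  x = 12: rhs = 10, matching y values: none (0 points).
  x = 13: rhs = 3, matching y values: 7, 16 (2 points).
  x = 14: rhs = 5, matching y values: none (0 points).
  x = 15: rhs = 22, matching y values: none (0 points).
  x = 16: rhs = 14, matching y values: none (0 points).
  x = 17: rhs = 10, matching y values: none (0 points).
  x = 18: rhs = 16, matching y values: 4, 19 (2 points).
  x = 19: rhs = 15, matching y values: none (0 points).
  x = 20: rhs = 13, matching y values: 6, 17 (2 points).
  x = 21: rhs = 16, matching y values: 4, 19 (2 points).
  x = 22: rhs = 7, matching y values: none (0 points).
Total affine count: 17.
Full point count |E(F_23)| = 17 + 1 = 18.
Hasse bound: |18 − (23+1)| = |-6| = 6 ≤ 2√23 ≈ 9.5917 ✓.


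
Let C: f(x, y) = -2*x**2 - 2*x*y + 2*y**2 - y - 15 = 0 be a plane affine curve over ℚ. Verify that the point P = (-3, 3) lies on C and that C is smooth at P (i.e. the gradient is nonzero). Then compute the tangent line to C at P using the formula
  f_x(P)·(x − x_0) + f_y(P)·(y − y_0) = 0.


Tangent line at P: 6*x + 17*y - 33 = 0.

Step 1: f(-3, 3) = 0, so P lies on C.
Step 2: partial derivatives
  f_x(x, y) = -4*x - 2*y, f_y(x, y) = -2*x + 4*y - 1.
  f_x(P) = 6, f_y(P) = 17 (gradient nonzero, so P is smooth).
Step 3: tangent line at P: 6·(x − -3) + 17·(y − 3) = 0.
Expanding: 6*x + 17*y - 33 = 0.


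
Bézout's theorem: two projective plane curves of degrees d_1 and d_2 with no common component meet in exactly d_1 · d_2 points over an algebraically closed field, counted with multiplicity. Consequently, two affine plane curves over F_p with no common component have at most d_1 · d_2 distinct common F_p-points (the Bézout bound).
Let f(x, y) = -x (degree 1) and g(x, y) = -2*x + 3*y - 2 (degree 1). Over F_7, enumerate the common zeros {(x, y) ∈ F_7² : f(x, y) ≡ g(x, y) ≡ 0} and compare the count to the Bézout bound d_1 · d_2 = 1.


Common zeros: {(0, 3)}; count = 1; Bézout bound = 1.

deg(f) = 1, deg(g) = 1, so Bézout bound = 1.
Scan x ∈ F_7. For each x, list the y ∈ F_7 with f(x, y) ≡ 0 and those with g(x, y) ≡ 0 (mod 7); the common zeros in that column are the intersection.
  x = 0: f ≡ 0 at y ∈ {0, 1, 2, 3, 4, 5, 6}; g ≡ 0 at y ∈ {3}; common: {3}.
  x = 1: f ≡ 0 at y ∈ ∅; g ≡ 0 at y ∈ {6}; common: ∅.
  x = 2: f ≡ 0 at y ∈ ∅; g ≡ 0 at y ∈ {2}; common: ∅.
  x = 3: f ≡ 0 at y ∈ ∅; g ≡ 0 at y ∈ {5}; common: ∅.
  x = 4: f ≡ 0 at y ∈ ∅; g ≡ 0 at y ∈ {1}; common: ∅.
  x = 5: f ≡ 0 at y ∈ ∅; g ≡ 0 at y ∈ {4}; common: ∅.
  x = 6: f ≡ 0 at y ∈ ∅; g ≡ 0 at y ∈ {0}; common: ∅.
Collecting: common zeros = {(0, 3)}, so the count is 1.
Comparison with the Bézout bound: 1 ≤ 1 = deg(f)·deg(g), as expected for curves with no common component (the bound is attained).


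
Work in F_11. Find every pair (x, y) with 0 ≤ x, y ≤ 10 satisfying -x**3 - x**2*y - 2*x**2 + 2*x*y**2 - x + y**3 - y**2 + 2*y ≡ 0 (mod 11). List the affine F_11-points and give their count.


Affine F_11-points: {(0, 0), (0, 5), (0, 7), (3, 9), (4, 8), (5, 5), (8, 2), (8, 6), (8, 10), (9, 3), (9, 4), (9, 9), (10, 0), (10, 5), (10, 9)}; count = 15.

For each of the 121 pairs (x, y) ∈ F_11², evaluate f(x, y) mod 11. Record the zeros.
  x = 0: [0↦0, 1↦2, 2↦8, 3↦2, 4↦1, 5↦0, 6↦5, 7↦0, 8↦2, 9↦6, 10↦7]  zeros at y ∈ {0, 5, 7}
  x = 1: [0↦7, 1↦10, 2↦10, 3↦2, 4↦3, 5↦8, 6↦1, 7↦10, 8↦8, 9↦1, 10↦6]  zeros at y ∈ ∅
  x = 2: [0↦4, 1↦6, 2↦9, 3↦8, 4↦9, 5↦7, 6↦8, 7↦7, 8↦10, 9↦1, 10↦8]  zeros at y ∈ ∅
  x = 3: [0↦7, 1↦6, 2↦10, 3↦3, 4↦2, 5↦2, 6↦9, 7↦7, 8↦2, 9↦0, 10↦7]  zeros at y ∈ {9}
  x = 4: [0↦10, 1↦4, 2↦7, 3↦3, 4↦9, 5↦9, 6↦9, 7↦4, 8↦0, 9↦3, 10↦8]  zeros at y ∈ {8}
  x = 5: [0↦7, 1↦5, 2↦5, 3↦2, 4↦2, 5↦0, 6↦2, 7↦3, 8↦9, 9↦4, 10↦5]  zeros at y ∈ {5}
  x = 6: [0↦3, 1↦3, 2↦9, 3↦5, 4↦8, 5↦2, 6↦4, 7↦9, 8↦1, 9↦8, 10↦3]  zeros at y ∈ ∅
  x = 7: [0↦3, 1↦3, 2↦2, 3↦6, 4↦10, 5↦9, 6↦9, 7↦5, 8↦3, 9↦9, 10↦7]  zeros at y ∈ ∅
  x = 8: [0↦1, 1↦10, 2↦0, 3↦10, 4↦2, 5↦4, 6↦0, 7↦7, 8↦9, 9↦1, 10↦0]  zeros at y ∈ {2, 6, 10}
  x = 9: [0↦2, 1↦7, 2↦8, 3↦0, 4↦0, 5↦3, 6↦4, 7↦9, 8↦2, 9↦0, 10↦9]  zeros at y ∈ {3, 4, 9}
  x = 10: [0↦0, 1↦10, 2↦9, 3↦3, 4↦9, 5↦0, 6↦4, 7↦5, 8↦9, 9↦0, 10↦6]  zeros at y ∈ {0, 5, 9}
Collecting zeros: affine points = {(0, 0), (0, 5), (0, 7), (3, 9), (4, 8), (5, 5), (8, 2), (8, 6), (8, 10), (9, 3), (9, 4), (9, 9), (10, 0), (10, 5), (10, 9)}.
Total count |C(F_11)_aff| = 15.


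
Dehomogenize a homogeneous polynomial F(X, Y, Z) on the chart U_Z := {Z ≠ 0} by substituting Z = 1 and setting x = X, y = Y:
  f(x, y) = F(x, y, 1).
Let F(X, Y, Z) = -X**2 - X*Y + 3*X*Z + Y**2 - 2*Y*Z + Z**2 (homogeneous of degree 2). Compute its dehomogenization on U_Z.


f(x, y) = -x**2 - x*y + 3*x + y**2 - 2*y + 1

On U_Z we set Z = 1. Each monomial c·X^i·Y^j·Z^k in F becomes c·x^i·y^j·1^k = c·x^i·y^j.
Substituting Z = 1: F(X, Y, 1) = -x**2 - x*y + 3*x + y**2 - 2*y + 1.
Note: deg(f) ≤ deg(F) = 2; strict inequality happens when F is divisible by Z (lost terms).


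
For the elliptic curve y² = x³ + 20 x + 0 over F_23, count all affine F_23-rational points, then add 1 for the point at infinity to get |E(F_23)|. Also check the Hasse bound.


Affine points = {(0, 0), (2, 5), (2, 18), (3, 8), (3, 15), (4, 11), (4, 12), (5, 8), (5, 15), (7, 0), (9, 9), (9, 14), (10, 2), (10, 21), (12, 6), (12, 17), (15, 8), (15, 15), (16, 0), (17, 3), (17, 20), (22, 5), (22, 18)}; affine count = 23; |E(F_23)| = 24.

Discriminant check: Δ ∝ 4a³ + 27b² = 4·20³ + 27·0² = 4·8000 + 27·0 ≡ 7 (mod 23). Nonzero ⇒ E is nonsingular.
For each x ∈ F_23, compute rhs = x³ + 20·x + 0 mod 23, then count y ∈ F_23 with y² ≡ rhs.
  x = 0: rhs = 0, matching y values: 0 (1 points).
  x = 1: rhs = 21, matching y values: none (0 points).
  x = 2: rhs = 2, matching y values: 5, 18 (2 points).
  x = 3: rhs = 18, matching y values: 8, 15 (2 points).
  x = 4: rhs = 6, matching y values: 11, 12 (2 points).
  x = 5: rhs = 18, matching y values: 8, 15 (2 points).
  x = 6: rhs = 14, matching y values: none (0 points).
  x = 7: rhs = 0, matching y values: 0 (1 points).
  x = 8: rhs = 5, matching y values: none (0 points).
  x = 9: rhs = 12, matching y values: 9, 14 (2 points).
  x = 10: rhs = 4, matching y values: 2, 21 (2 points).
  x = 11: rhs = 10, matching y values: none (0 points).
  x = 12: rhs = 13, matching y values: 6, 17 (2 points).
  x = 13: rhs = 19, matching y values: none (0 points).
  x = 14: rhs = 11, matching y values: none (0 points).
  x = 15: rhs = 18, matching y values: 8, 15 (2 points).
  x = 16: rhs = 0, matching y values: 0 (1 points).
  x = 17: rhs = 9, matching y values: 3, 20 (2 points).
  x = 18: rhs = 5, matching y values: none (0 points).
  x = 19: rhs = 17, matching y values: none (0 points).
  x = 20: rhs = 5, matching y values: none (0 points).
  x = 21: rhs = 21, matching y values: none (0 points).
  x = 22: rhs = 2, matching y values: 5, 18 (2 points).
Total affine count: 23.
Full point count |E(F_23)| = 23 + 1 = 24.
Hasse bound: |24 − (23+1)| = |0| = 0 ≤ 2√23 ≈ 9.5917 ✓.


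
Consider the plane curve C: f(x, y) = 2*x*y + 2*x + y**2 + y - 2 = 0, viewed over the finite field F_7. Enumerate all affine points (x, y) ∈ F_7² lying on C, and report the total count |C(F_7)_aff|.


Affine F_7-points: {(0, 1), (0, 5), (1, 0), (1, 4), (4, 2), (4, 3)}; count = 6.

For each of the 49 pairs (x, y) ∈ F_7², evaluate f(x, y) mod 7. Record the zeros.
  x = 0: [0↦5, 1↦0, 2↦4, 3↦3, 4↦4, 5↦0, 6↦5]  zeros at y ∈ {1, 5}
  x = 1: [0↦0, 1↦4, 2↦3, 3↦4, 4↦0, 5↦5, 6↦5]  zeros at y ∈ {0, 4}
  x = 2: [0↦2, 1↦1, 2↦2, 3↦5, 4↦3, 5↦3, 6↦5]  zeros at y ∈ ∅
  x = 3: [0↦4, 1↦5, 2↦1, 3↦6, 4↦6, 5↦1, 6↦5]  zeros at y ∈ ∅
  x = 4: [0↦6, 1↦2, 2↦0, 3↦0, 4↦2, 5↦6, 6↦5]  zeros at y ∈ {2, 3}
  x = 5: [0↦1, 1↦6, 2↦6, 3↦1, 4↦5, 5↦4, 6↦5]  zeros at y ∈ ∅
  x = 6: [0↦3, 1↦3, 2↦5, 3↦2, 4↦1, 5↦2, 6↦5]  zeros at y ∈ ∅
Collecting zeros: affine points = {(0, 1), (0, 5), (1, 0), (1, 4), (4, 2), (4, 3)}.
Total count |C(F_7)_aff| = 6.


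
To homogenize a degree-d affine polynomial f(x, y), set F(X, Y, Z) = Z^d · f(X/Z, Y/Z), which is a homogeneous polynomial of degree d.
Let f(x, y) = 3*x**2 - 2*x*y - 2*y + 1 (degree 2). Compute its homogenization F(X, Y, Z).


F(X, Y, Z) = 3*X**2 - 2*X*Y - 2*Y*Z + Z**2

deg(f) = 2.
Substitute x = X/Z, y = Y/Z into f, then multiply by Z^2.
  monomial 3·x^2·y^0 ↦ 3·X^2·Y^0·Z^0.
  monomial -2·x^1·y^1 ↦ -2·X^1·Y^1·Z^0.
  monomial -2·x^0·y^1 ↦ -2·X^0·Y^1·Z^1.
  monomial 1·x^0·y^0 ↦ 1·X^0·Y^0·Z^2.
Collecting: F(X, Y, Z) = 3*X**2 - 2*X*Y - 2*Y*Z + Z**2.


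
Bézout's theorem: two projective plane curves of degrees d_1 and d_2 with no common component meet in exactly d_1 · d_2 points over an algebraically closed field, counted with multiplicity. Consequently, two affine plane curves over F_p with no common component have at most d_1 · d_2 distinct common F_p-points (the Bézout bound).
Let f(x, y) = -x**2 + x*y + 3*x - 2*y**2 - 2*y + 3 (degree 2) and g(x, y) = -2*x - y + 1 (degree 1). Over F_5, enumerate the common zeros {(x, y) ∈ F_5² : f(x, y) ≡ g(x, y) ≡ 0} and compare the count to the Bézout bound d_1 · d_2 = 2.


Common zeros: ∅; count = 0; Bézout bound = 2.

deg(f) = 2, deg(g) = 1, so Bézout bound = 2.
Scan x ∈ F_5. For each x, list the y ∈ F_5 with f(x, y) ≡ 0 and those with g(x, y) ≡ 0 (mod 5); the common zeros in that column are the intersection.
  x = 0: f ≡ 0 at y ∈ ∅; g ≡ 0 at y ∈ {1}; common: ∅.
  x = 1: f ≡ 0 at y ∈ {0, 2}; g ≡ 0 at y ∈ {4}; common: ∅.
  x = 2: f ≡ 0 at y ∈ {0}; g ≡ 0 at y ∈ {2}; common: ∅.
  x = 3: f ≡ 0 at y ∈ {4}; g ≡ 0 at y ∈ {0}; common: ∅.
  x = 4: f ≡ 0 at y ∈ {2, 4}; g ≡ 0 at y ∈ {3}; common: ∅.
Collecting: common zeros = ∅, so the count is 0.
Comparison with the Bézout bound: 0 ≤ 2 = deg(f)·deg(g), as expected for curves with no common component (the affine F_5-count falls short of the bound because intersections may lie at infinity, over extension fields, or carry multiplicity).


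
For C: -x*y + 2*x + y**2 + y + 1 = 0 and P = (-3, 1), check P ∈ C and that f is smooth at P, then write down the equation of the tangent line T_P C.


Tangent line at P: x + 6*y - 3 = 0.

Step 1: f(-3, 1) = 0, so P lies on C.
Step 2: partial derivatives
  f_x(x, y) = 2 - y, f_y(x, y) = -x + 2*y + 1.
  f_x(P) = 1, f_y(P) = 6 (gradient nonzero, so P is smooth).
Step 3: tangent line at P: 1·(x − -3) + 6·(y − 1) = 0.
Expanding: x + 6*y - 3 = 0.


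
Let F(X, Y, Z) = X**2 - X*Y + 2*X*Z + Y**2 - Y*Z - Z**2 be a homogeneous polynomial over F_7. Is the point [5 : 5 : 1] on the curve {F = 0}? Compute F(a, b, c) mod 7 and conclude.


F(5,5,1) ≡ 1 (mod 7); P is NOT on the curve.

Evaluate F(5, 5, 1) term-by-term (mod 7).
  X**2 ↦ 1·25·1·1 = 25
  -X*Y ↦ -1·5·5·1 = -25
  2*X*Z ↦ 2·5·1·1 = 10
  Y**2 ↦ 1·1·25·1 = 25
  -Y*Z ↦ -1·1·5·1 = -5
  -Z**2 ↦ -1·1·1·1 = -1
Sum: F(5, 5, 1) = (25) + (-25) + (10) + (25) + (-5) + (-1) = 29.
Reducing mod 7: 29 ≡ 1 (mod 7).
Since F(a, b, c) ≡ 1 ≠ 0 (mod 7), P does NOT lie on the curve.


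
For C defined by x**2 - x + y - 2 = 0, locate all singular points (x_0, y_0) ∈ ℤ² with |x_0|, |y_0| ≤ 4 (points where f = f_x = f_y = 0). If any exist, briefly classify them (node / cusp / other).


No singular points in the scanned grid; C is smooth there.

Compute partial derivatives:
  f_x = 2*x - 1.
  f_y = 1.
f_y = 1 is a nonzero constant, so f_y never vanishes: no point (x, y) can satisfy f = f_x = f_y = 0. In particular no (x, y) ∈ {−4, ..., 4}² is singular; the curve is smooth.


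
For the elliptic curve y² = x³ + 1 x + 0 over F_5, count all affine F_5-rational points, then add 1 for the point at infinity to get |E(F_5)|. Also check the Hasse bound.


Affine points = {(0, 0), (2, 0), (3, 0)}; affine count = 3; |E(F_5)| = 4.

Discriminant check: Δ ∝ 4a³ + 27b² = 4·1³ + 27·0² = 4·1 + 27·0 ≡ 4 (mod 5). Nonzero ⇒ E is nonsingular.
For each x ∈ F_5, compute rhs = x³ + 1·x + 0 mod 5, then count y ∈ F_5 with y² ≡ rhs.
  x = 0: rhs = 0, matching y values: 0 (1 points).
  x = 1: rhs = 2, matching y values: none (0 points).
  x = 2: rhs = 0, matching y values: 0 (1 points).
  x = 3: rhs = 0, matching y values: 0 (1 points).
  x = 4: rhs = 3, matching y values: none (0 points).
Total affine count: 3.
Full point count |E(F_5)| = 3 + 1 = 4.
Hasse bound: |4 − (5+1)| = |-2| = 2 ≤ 2√5 ≈ 4.4721 ✓.


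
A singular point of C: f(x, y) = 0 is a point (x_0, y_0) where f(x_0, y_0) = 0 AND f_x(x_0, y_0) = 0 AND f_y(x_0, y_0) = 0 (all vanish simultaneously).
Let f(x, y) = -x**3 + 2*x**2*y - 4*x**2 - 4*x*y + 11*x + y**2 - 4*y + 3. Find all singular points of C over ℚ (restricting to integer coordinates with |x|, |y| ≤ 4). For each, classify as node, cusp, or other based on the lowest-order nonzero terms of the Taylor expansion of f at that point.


Singular points: {(1, 3)}; classification: node.

Compute partial derivatives:
  f_x = -3*x**2 + 4*x*y - 8*x - 4*y + 11.
  f_y = 2*x**2 - 4*x + 2*y - 4.
Scan x_0 ∈ {−4, ..., 4}. For each x_0, f_y(x_0, y) is a polynomial in y; find its integer roots y ∈ {−4, ..., 4}, then test f_x and f at those candidates.
  x = -4: f_y(-4, y) = 2*y + 44; no integer root y with |y| ≤ 4.
  x = -3: f_y(-3, y) = 2*y + 26; no integer root y with |y| ≤ 4.
  x = -2: f_y(-2, y) = 2*y + 12; no integer root y with |y| ≤ 4.
  x = -1: f_y(-1, y) = 2*y + 2; vanishes at y ∈ {-1}. (-1, -1): f_x = 24 ≠ 0.
  x = 0: f_y(0, y) = 2*y - 4; vanishes at y ∈ {2}. (0, 2): f_x = 3 ≠ 0.
  x = 1: f_y(1, y) = 2*y - 6; vanishes at y ∈ {3}. (1, 3): f_x = 0, f = 0 — SINGULAR.
  x = 2: f_y(2, y) = 2*y - 4; vanishes at y ∈ {2}. (2, 2): f_x = -9 ≠ 0.
  x = 3: f_y(3, y) = 2*y + 2; vanishes at y ∈ {-1}. (3, -1): f_x = -48 ≠ 0.
  x = 4: f_y(4, y) = 2*y + 12; no integer root y with |y| ≤ 4.
Only singular point on the grid: (1, 3).
Classify: substitute x = 1 + u, y = 3 + v and expand: f = -u**3 + 2*u**2*v - u**2 + v**2.
No constant or linear terms (consistent with a singular point). Quadratic part: -u**2 + v**2. Cubic part: -u**3 + 2*u**2*v.
The quadratic part v**2 - u**2 = (v − u)(v + u) splits into two distinct linear factors, so there are two distinct tangent lines y − 3 = ±(x − 1) — this is a node (ordinary double point).
Classification: node.


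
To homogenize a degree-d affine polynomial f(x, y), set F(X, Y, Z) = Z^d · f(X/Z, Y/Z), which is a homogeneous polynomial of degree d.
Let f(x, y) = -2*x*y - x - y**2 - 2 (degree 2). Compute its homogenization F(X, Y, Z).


F(X, Y, Z) = -2*X*Y - X*Z - Y**2 - 2*Z**2

deg(f) = 2.
Substitute x = X/Z, y = Y/Z into f, then multiply by Z^2.
  monomial -2·x^1·y^1 ↦ -2·X^1·Y^1·Z^0.
  monomial -1·x^1·y^0 ↦ -1·X^1·Y^0·Z^1.
  monomial -1·x^0·y^2 ↦ -1·X^0·Y^2·Z^0.
  monomial -2·x^0·y^0 ↦ -2·X^0·Y^0·Z^2.
Collecting: F(X, Y, Z) = -2*X*Y - X*Z - Y**2 - 2*Z**2.


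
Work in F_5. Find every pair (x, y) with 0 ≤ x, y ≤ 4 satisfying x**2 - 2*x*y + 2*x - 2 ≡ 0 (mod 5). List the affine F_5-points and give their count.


Affine F_5-points: {(1, 3), (2, 4), (3, 3), (4, 4)}; count = 4.

For each of the 25 pairs (x, y) ∈ F_5², evaluate f(x, y) mod 5. Record the zeros.
  x = 0: [0↦3, 1↦3, 2↦3, 3↦3, 4↦3]  zeros at y ∈ ∅
  x = 1: [0↦1, 1↦4, 2↦2, 3↦0, 4↦3]  zeros at y ∈ {3}
  x = 2: [0↦1, 1↦2, 2↦3, 3↦4, 4↦0]  zeros at y ∈ {4}
  x = 3: [0↦3, 1↦2, 2↦1, 3↦0, 4↦4]  zeros at y ∈ {3}
  x = 4: [0↦2, 1↦4, 2↦1, 3↦3, 4↦0]  zeros at y ∈ {4}
Collecting zeros: affine points = {(1, 3), (2, 4), (3, 3), (4, 4)}.
Total count |C(F_5)_aff| = 4.


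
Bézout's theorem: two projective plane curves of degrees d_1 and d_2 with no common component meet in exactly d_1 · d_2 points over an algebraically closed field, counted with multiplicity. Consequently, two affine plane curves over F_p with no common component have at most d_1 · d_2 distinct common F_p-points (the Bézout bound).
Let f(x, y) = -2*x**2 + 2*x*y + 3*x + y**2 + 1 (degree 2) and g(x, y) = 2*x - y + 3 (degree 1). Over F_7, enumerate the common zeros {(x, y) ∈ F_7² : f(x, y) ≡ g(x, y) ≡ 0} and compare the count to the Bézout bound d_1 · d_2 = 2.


Common zeros: ∅; count = 0; Bézout bound = 2.

deg(f) = 2, deg(g) = 1, so Bézout bound = 2.
Scan x ∈ F_7. For each x, list the y ∈ F_7 with f(x, y) ≡ 0 and those with g(x, y) ≡ 0 (mod 7); the common zeros in that column are the intersection.
  x = 0: f ≡ 0 at y ∈ ∅; g ≡ 0 at y ∈ {3}; common: ∅.
  x = 1: f ≡ 0 at y ∈ ∅; g ≡ 0 at y ∈ {5}; common: ∅.
  x = 2: f ≡ 0 at y ∈ ∅; g ≡ 0 at y ∈ {0}; common: ∅.
  x = 3: f ≡ 0 at y ∈ ∅; g ≡ 0 at y ∈ {2}; common: ∅.
  x = 4: f ≡ 0 at y ∈ {3}; g ≡ 0 at y ∈ {4}; common: ∅.
  x = 5: f ≡ 0 at y ∈ ∅; g ≡ 0 at y ∈ {6}; common: ∅.
  x = 6: f ≡ 0 at y ∈ ∅; g ≡ 0 at y ∈ {1}; common: ∅.
Collecting: common zeros = ∅, so the count is 0.
Comparison with the Bézout bound: 0 ≤ 2 = deg(f)·deg(g), as expected for curves with no common component (the affine F_7-count falls short of the bound because intersections may lie at infinity, over extension fields, or carry multiplicity).


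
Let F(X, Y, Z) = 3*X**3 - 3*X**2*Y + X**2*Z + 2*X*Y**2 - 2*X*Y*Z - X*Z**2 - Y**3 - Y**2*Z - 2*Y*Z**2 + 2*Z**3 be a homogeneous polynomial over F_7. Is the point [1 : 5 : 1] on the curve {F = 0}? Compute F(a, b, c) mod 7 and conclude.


F(1,5,1) ≡ 3 (mod 7); P is NOT on the curve.

Evaluate F(1, 5, 1) term-by-term (mod 7).
  3*X**3 ↦ 3·1·1·1 = 3
  -3*X**2*Y ↦ -3·1·5·1 = -15
  X**2*Z ↦ 1·1·1·1 = 1
  2*X*Y**2 ↦ 2·1·25·1 = 50
  -2*X*Y*Z ↦ -2·1·5·1 = -10
  -X*Z**2 ↦ -1·1·1·1 = -1
  -Y**3 ↦ -1·1·125·1 = -125
  -Y**2*Z ↦ -1·1·25·1 = -25
  -2*Y*Z**2 ↦ -2·1·5·1 = -10
  2*Z**3 ↦ 2·1·1·1 = 2
Sum: F(1, 5, 1) = (3) + (-15) + (1) + (50) + (-10) + (-1) + (-125) + (-25) + (-10) + (2) = -130.
Reducing mod 7: -130 ≡ 3 (mod 7).
Since F(a, b, c) ≡ 3 ≠ 0 (mod 7), P does NOT lie on the curve.


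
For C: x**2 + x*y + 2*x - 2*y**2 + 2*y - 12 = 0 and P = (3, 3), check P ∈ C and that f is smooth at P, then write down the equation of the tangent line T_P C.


Tangent line at P: 11*x - 7*y - 12 = 0.

Step 1: f(3, 3) = 0, so P lies on C.
Step 2: partial derivatives
  f_x(x, y) = 2*x + y + 2, f_y(x, y) = x - 4*y + 2.
  f_x(P) = 11, f_y(P) = -7 (gradient nonzero, so P is smooth).
Step 3: tangent line at P: 11·(x − 3) + -7·(y − 3) = 0.
Expanding: 11*x - 7*y - 12 = 0.


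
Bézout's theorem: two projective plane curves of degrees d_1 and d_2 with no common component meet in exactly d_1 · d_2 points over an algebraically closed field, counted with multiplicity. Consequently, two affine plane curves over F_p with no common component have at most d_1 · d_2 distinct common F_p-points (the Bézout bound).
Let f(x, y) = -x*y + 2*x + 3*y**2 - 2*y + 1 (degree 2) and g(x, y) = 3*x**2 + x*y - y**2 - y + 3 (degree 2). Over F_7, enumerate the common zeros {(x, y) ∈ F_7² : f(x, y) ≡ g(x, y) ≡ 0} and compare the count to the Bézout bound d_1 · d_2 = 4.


Common zeros: ∅; count = 0; Bézout bound = 4.

deg(f) = 2, deg(g) = 2, so Bézout bound = 4.
Scan x ∈ F_7. For each x, list the y ∈ F_7 with f(x, y) ≡ 0 and those with g(x, y) ≡ 0 (mod 7); the common zeros in that column are the intersection.
  x = 0: f ≡ 0 at y ∈ ∅; g ≡ 0 at y ∈ ∅; common: ∅.
  x = 1: f ≡ 0 at y ∈ {3, 5}; g ≡ 0 at y ∈ ∅; common: ∅.
  x = 2: f ≡ 0 at y ∈ ∅; g ≡ 0 at y ∈ ∅; common: ∅.
  x = 3: f ≡ 0 at y ∈ {0, 4}; g ≡ 0 at y ∈ ∅; common: ∅.
  x = 4: f ≡ 0 at y ∈ ∅; g ≡ 0 at y ∈ ∅; common: ∅.
  x = 5: f ≡ 0 at y ∈ {1, 6}; g ≡ 0 at y ∈ ∅; common: ∅.
  x = 6: f ≡ 0 at y ∈ ∅; g ≡ 0 at y ∈ {6}; common: ∅.
Collecting: common zeros = ∅, so the count is 0.
Comparison with the Bézout bound: 0 ≤ 4 = deg(f)·deg(g), as expected for curves with no common component (the affine F_7-count falls short of the bound because intersections may lie at infinity, over extension fields, or carry multiplicity).


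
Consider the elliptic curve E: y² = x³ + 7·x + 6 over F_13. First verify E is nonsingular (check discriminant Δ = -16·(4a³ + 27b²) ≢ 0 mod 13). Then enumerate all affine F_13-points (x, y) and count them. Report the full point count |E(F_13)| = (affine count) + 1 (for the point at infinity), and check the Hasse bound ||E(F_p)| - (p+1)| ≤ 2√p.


Affine points = {(1, 1), (1, 12), (5, 6), (5, 7), (6, 2), (6, 11), (10, 6), (10, 7), (11, 6), (11, 7)}; affine count = 10; |E(F_13)| = 11.

Discriminant check: Δ ∝ 4a³ + 27b² = 4·7³ + 27·6² = 4·343 + 27·36 ≡ 4 (mod 13). Nonzero ⇒ E is nonsingular.
For each x ∈ F_13, compute rhs = x³ + 7·x + 6 mod 13, then count y ∈ F_13 with y² ≡ rhs.
  x = 0: rhs = 6, matching y values: none (0 points).
  x = 1: rhs = 1, matching y values: 1, 12 (2 points).
  x = 2: rhs = 2, matching y values: none (0 points).
  x = 3: rhs = 2, matching y values: none (0 points).
  x = 4: rhs = 7, matching y values: none (0 points).
  x = 5: rhs = 10, matching y values: 6, 7 (2 points).
  x = 6: rhs = 4, matching y values: 2, 11 (2 points).
  x = 7: rhs = 8, matching y values: none (0 points).
  x = 8: rhs = 2, matching y values: none (0 points).
  x = 9: rhs = 5, matching y values: none (0 points).
  x = 10: rhs = 10, matching y values: 6, 7 (2 points).
  x = 11: rhs = 10, matching y values: 6, 7 (2 points).
  x = 12: rhs = 11, matching y values: none (0 points).
Total affine count: 10.
Full point count |E(F_13)| = 10 + 1 = 11.
Hasse bound: |11 − (13+1)| = |-3| = 3 ≤ 2√13 ≈ 7.2111 ✓.


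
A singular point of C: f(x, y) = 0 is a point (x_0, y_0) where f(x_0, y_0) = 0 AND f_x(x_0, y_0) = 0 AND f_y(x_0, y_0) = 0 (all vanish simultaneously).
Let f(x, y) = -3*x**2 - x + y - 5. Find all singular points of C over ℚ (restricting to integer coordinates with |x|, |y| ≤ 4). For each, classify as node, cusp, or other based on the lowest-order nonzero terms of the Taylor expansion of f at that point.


No singular points in the scanned grid; C is smooth there.

Compute partial derivatives:
  f_x = -6*x - 1.
  f_y = 1.
f_y = 1 is a nonzero constant, so f_y never vanishes: no point (x, y) can satisfy f = f_x = f_y = 0. In particular no (x, y) ∈ {−4, ..., 4}² is singular; the curve is smooth.


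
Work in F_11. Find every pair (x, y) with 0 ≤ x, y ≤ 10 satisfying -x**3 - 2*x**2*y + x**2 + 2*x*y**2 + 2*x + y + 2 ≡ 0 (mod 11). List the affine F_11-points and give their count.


Affine F_11-points: {(0, 9), (3, 5), (3, 7), (5, 0), (5, 6), (8, 4), (8, 6), (9, 6)}; count = 8.

For each of the 121 pairs (x, y) ∈ F_11², evaluate f(x, y) mod 11. Record the zeros.
  x = 0: [0↦2, 1↦3, 2↦4, 3↦5, 4↦6, 5↦7, 6↦8, 7↦9, 8↦10, 9↦0, 10↦1]  zeros at y ∈ {9}
  x = 1: [0↦4, 1↦5, 2↦10, 3↦8, 4↦10, 5↦5, 6↦4, 7↦7, 8↦3, 9↦3, 10↦7]  zeros at y ∈ ∅
  x = 2: [0↦2, 1↦10, 2↦4, 3↦6, 4↦5, 5↦1, 6↦5, 7↦6, 8↦4, 9↦10, 10↦2]  zeros at y ∈ ∅
  x = 3: [0↦1, 1↦1, 2↦2, 3↦4, 4↦7, 5↦0, 6↦5, 7↦0, 8↦7, 9↦4, 10↦2]  zeros at y ∈ {5, 7}
  x = 4: [0↦6, 1↦5, 2↦9, 3↦7, 4↦10, 5↦7, 6↦9, 7↦5, 8↦6, 9↦1, 10↦1]  zeros at y ∈ ∅
  x = 5: [0↦0, 1↦5, 2↦8, 3↦9, 4↦8, 5↦5, 6↦0, 7↦4, 8↦6, 9↦6, 10↦4]  zeros at y ∈ {0, 6}
  x = 6: [0↦10, 1↦6, 2↦4, 3↦4, 4↦6, 5↦10, 6↦5, 7↦2, 8↦1, 9↦2, 10↦5]  zeros at y ∈ ∅
  x = 7: [0↦8, 1↦2, 2↦2, 3↦8, 4↦9, 5↦5, 6↦7, 7↦4, 8↦7, 9↦5, 10↦9]  zeros at y ∈ ∅
  x = 8: [0↦10, 1↦9, 2↦7, 3↦4, 4↦0, 5↦6, 6↦0, 7↦4, 8↦7, 9↦9, 10↦10]  zeros at y ∈ {4, 6}
  x = 9: [0↦10, 1↦10, 2↦2, 3↦8, 4↦6, 5↦7, 6↦0, 7↦7, 8↦6, 9↦8, 10↦2]  zeros at y ∈ {6}
  x = 10: [0↦2, 1↦10, 2↦3, 3↦3, 4↦10, 5↦2, 6↦1, 7↦7, 8↦9, 9↦7, 10↦1]  zeros at y ∈ ∅
Collecting zeros: affine points = {(0, 9), (3, 5), (3, 7), (5, 0), (5, 6), (8, 4), (8, 6), (9, 6)}.
Total count |C(F_11)_aff| = 8.


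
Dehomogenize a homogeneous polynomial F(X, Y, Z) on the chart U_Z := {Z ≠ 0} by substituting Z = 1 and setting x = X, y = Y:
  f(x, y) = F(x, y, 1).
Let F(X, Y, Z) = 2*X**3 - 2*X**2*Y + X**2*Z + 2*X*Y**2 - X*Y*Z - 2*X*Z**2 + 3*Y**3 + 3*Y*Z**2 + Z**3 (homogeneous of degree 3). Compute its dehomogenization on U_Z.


f(x, y) = 2*x**3 - 2*x**2*y + x**2 + 2*x*y**2 - x*y - 2*x + 3*y**3 + 3*y + 1

On U_Z we set Z = 1. Each monomial c·X^i·Y^j·Z^k in F becomes c·x^i·y^j·1^k = c·x^i·y^j.
Substituting Z = 1: F(X, Y, 1) = 2*x**3 - 2*x**2*y + x**2 + 2*x*y**2 - x*y - 2*x + 3*y**3 + 3*y + 1.
Note: deg(f) ≤ deg(F) = 3; strict inequality happens when F is divisible by Z (lost terms).


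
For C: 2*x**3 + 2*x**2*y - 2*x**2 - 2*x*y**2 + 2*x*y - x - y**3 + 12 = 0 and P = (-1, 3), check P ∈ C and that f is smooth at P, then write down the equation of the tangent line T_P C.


Tangent line at P: -15*x - 15*y + 30 = 0.

Step 1: f(-1, 3) = 0, so P lies on C.
Step 2: partial derivatives
  f_x(x, y) = 6*x**2 + 4*x*y - 4*x - 2*y**2 + 2*y - 1, f_y(x, y) = 2*x**2 - 4*x*y + 2*x - 3*y**2.
  f_x(P) = -15, f_y(P) = -15 (gradient nonzero, so P is smooth).
Step 3: tangent line at P: -15·(x − -1) + -15·(y − 3) = 0.
Expanding: -15*x - 15*y + 30 = 0.


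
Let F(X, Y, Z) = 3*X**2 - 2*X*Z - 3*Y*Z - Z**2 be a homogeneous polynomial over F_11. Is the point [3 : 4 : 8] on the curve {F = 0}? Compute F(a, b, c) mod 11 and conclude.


F(3,4,8) ≡ 6 (mod 11); P is NOT on the curve.

Evaluate F(3, 4, 8) term-by-term (mod 11).
  3*X**2 ↦ 3·9·1·1 = 27
  -2*X*Z ↦ -2·3·1·8 = -48
  -3*Y*Z ↦ -3·1·4·8 = -96
  -Z**2 ↦ -1·1·1·64 = -64
Sum: F(3, 4, 8) = (27) + (-48) + (-96) + (-64) = -181.
Reducing mod 11: -181 ≡ 6 (mod 11).
Since F(a, b, c) ≡ 6 ≠ 0 (mod 11), P does NOT lie on the curve.


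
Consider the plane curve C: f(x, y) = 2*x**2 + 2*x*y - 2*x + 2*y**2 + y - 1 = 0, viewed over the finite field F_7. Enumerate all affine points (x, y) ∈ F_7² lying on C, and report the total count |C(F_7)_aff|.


Affine F_7-points: {(0, 4), (0, 6), (2, 2), (2, 6), (4, 2), (4, 4)}; count = 6.

For each of the 49 pairs (x, y) ∈ F_7², evaluate f(x, y) mod 7. Record the zeros.
  x = 0: [0↦6, 1↦2, 2↦2, 3↦6, 4↦0, 5↦5, 6↦0]  zeros at y ∈ {4, 6}
  x = 1: [0↦6, 1↦4, 2↦6, 3↦5, 4↦1, 5↦1, 6↦5]  zeros at y ∈ ∅
  x = 2: [0↦3, 1↦3, 2↦0, 3↦1, 4↦6, 5↦1, 6↦0]  zeros at y ∈ {2, 6}
  x = 3: [0↦4, 1↦6, 2↦5, 3↦1, 4↦1, 5↦5, 6↦6]  zeros at y ∈ ∅
  x = 4: [0↦2, 1↦6, 2↦0, 3↦5, 4↦0, 5↦6, 6↦2]  zeros at y ∈ {2, 4}
  x = 5: [0↦4, 1↦3, 2↦6, 3↦6, 4↦3, 5↦4, 6↦2]  zeros at y ∈ ∅
  x = 6: [0↦3, 1↦4, 2↦2, 3↦4, 4↦3, 5↦6, 6↦6]  zeros at y ∈ ∅
Collecting zeros: affine points = {(0, 4), (0, 6), (2, 2), (2, 6), (4, 2), (4, 4)}.
Total count |C(F_7)_aff| = 6.


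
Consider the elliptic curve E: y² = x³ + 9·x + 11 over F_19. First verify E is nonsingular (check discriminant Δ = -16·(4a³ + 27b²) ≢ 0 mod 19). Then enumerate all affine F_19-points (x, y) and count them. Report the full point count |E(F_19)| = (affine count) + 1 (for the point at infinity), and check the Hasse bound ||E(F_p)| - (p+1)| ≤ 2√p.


Affine points = {(0, 7), (0, 12), (4, 4), (4, 15), (8, 5), (8, 14), (9, 2), (9, 17), (11, 4), (11, 15), (12, 2), (12, 17), (13, 8), (13, 11), (15, 5), (15, 14), (17, 2), (17, 17), (18, 1), (18, 18)}; affine count = 20; |E(F_19)| = 21.

Discriminant check: Δ ∝ 4a³ + 27b² = 4·9³ + 27·11² = 4·729 + 27·121 ≡ 8 (mod 19). Nonzero ⇒ E is nonsingular.
For each x ∈ F_19, compute rhs = x³ + 9·x + 11 mod 19, then count y ∈ F_19 with y² ≡ rhs.
  x = 0: rhs = 11, matching y values: 7, 12 (2 points).
  x = 1: rhs = 2, matching y values: none (0 points).
  x = 2: rhs = 18, matching y values: none (0 points).
  x = 3: rhs = 8, matching y values: none (0 points).
  x = 4: rhs = 16, matching y values: 4, 15 (2 points).
  x = 5: rhs = 10, matching y values: none (0 points).
  x = 6: rhs = 15, matching y values: none (0 points).
  x = 7: rhs = 18, matching y values: none (0 points).
  x = 8: rhs = 6, matching y values: 5, 14 (2 points).
  x = 9: rhs = 4, matching y values: 2, 17 (2 points).
  x = 10: rhs = 18, matching y values: none (0 points).
  x = 11: rhs = 16, matching y values: 4, 15 (2 points).
  x = 12: rhs = 4, matching y values: 2, 17 (2 points).
  x = 13: rhs = 7, matching y values: 8, 11 (2 points).
  x = 14: rhs = 12, matching y values: none (0 points).
  x = 15: rhs = 6, matching y values: 5, 14 (2 points).
  x = 16: rhs = 14, matching y values: none (0 points).
  x = 17: rhs = 4, matching y values: 2, 17 (2 points).
  x = 18: rhs = 1, matching y values: 1, 18 (2 points).
Total affine count: 20.
Full point count |E(F_19)| = 20 + 1 = 21.
Hasse bound: |21 − (19+1)| = |1| = 1 ≤ 2√19 ≈ 8.7178 ✓.


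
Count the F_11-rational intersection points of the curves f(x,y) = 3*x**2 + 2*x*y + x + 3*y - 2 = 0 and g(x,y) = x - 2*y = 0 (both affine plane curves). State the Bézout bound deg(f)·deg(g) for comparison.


Common zeros: ∅; count = 0; Bézout bound = 2.

deg(f) = 2, deg(g) = 1, so Bézout bound = 2.
Scan x ∈ F_11. For each x, list the y ∈ F_11 with f(x, y) ≡ 0 and those with g(x, y) ≡ 0 (mod 11); the common zeros in that column are the intersection.
  x = 0: f ≡ 0 at y ∈ {8}; g ≡ 0 at y ∈ {0}; common: ∅.
  x = 1: f ≡ 0 at y ∈ {4}; g ≡ 0 at y ∈ {6}; common: ∅.
  x = 2: f ≡ 0 at y ∈ {3}; g ≡ 0 at y ∈ {1}; common: ∅.
  x = 3: f ≡ 0 at y ∈ {3}; g ≡ 0 at y ∈ {7}; common: ∅.
  x = 4: f ≡ 0 at y ∈ ∅; g ≡ 0 at y ∈ {2}; common: ∅.
  x = 5: f ≡ 0 at y ∈ {5}; g ≡ 0 at y ∈ {8}; common: ∅.
  x = 6: f ≡ 0 at y ∈ {5}; g ≡ 0 at y ∈ {3}; common: ∅.
  x = 7: f ≡ 0 at y ∈ {4}; g ≡ 0 at y ∈ {9}; common: ∅.
  x = 8: f ≡ 0 at y ∈ {0}; g ≡ 0 at y ∈ {4}; common: ∅.
  x = 9: f ≡ 0 at y ∈ {8}; g ≡ 0 at y ∈ {10}; common: ∅.
  x = 10: f ≡ 0 at y ∈ {0}; g ≡ 0 at y ∈ {5}; common: ∅.
Collecting: common zeros = ∅, so the count is 0.
Comparison with the Bézout bound: 0 ≤ 2 = deg(f)·deg(g), as expected for curves with no common component (the affine F_11-count falls short of the bound because intersections may lie at infinity, over extension fields, or carry multiplicity).


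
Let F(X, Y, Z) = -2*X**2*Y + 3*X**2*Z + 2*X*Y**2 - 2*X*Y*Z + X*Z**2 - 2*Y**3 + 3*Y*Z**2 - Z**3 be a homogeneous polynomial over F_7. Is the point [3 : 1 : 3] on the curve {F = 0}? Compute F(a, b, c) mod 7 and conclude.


F(3,1,3) ≡ 6 (mod 7); P is NOT on the curve.

Evaluate F(3, 1, 3) term-by-term (mod 7).
  -2*X**2*Y ↦ -2·9·1·1 = -18
  3*X**2*Z ↦ 3·9·1·3 = 81
  2*X*Y**2 ↦ 2·3·1·1 = 6
  -2*X*Y*Z ↦ -2·3·1·3 = -18
  X*Z**2 ↦ 1·3·1·9 = 27
  -2*Y**3 ↦ -2·1·1·1 = -2
  3*Y*Z**2 ↦ 3·1·1·9 = 27
  -Z**3 ↦ -1·1·1·27 = -27
Sum: F(3, 1, 3) = (-18) + (81) + (6) + (-18) + (27) + (-2) + (27) + (-27) = 76.
Reducing mod 7: 76 ≡ 6 (mod 7).
Since F(a, b, c) ≡ 6 ≠ 0 (mod 7), P does NOT lie on the curve.


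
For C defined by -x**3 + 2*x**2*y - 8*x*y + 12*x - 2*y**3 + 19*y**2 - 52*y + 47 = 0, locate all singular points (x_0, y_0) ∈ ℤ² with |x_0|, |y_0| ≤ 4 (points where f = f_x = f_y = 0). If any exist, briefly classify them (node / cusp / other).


Singular points: {(2, 3)}; classification: cusp.

Compute partial derivatives:
  f_x = -3*x**2 + 4*x*y - 8*y + 12.
  f_y = 2*x**2 - 8*x - 6*y**2 + 38*y - 52.
Scan x_0 ∈ {−4, ..., 4}. For each x_0, f_y(x_0, y) is a polynomial in y; find its integer roots y ∈ {−4, ..., 4}, then test f_x and f at those candidates.
  x = -4: f_y(-4, y) = -6*y**2 + 38*y + 12; no integer root y with |y| ≤ 4.
  x = -3: f_y(-3, y) = -6*y**2 + 38*y - 10; no integer root y with |y| ≤ 4.
  x = -2: f_y(-2, y) = -6*y**2 + 38*y - 28; no integer root y with |y| ≤ 4.
  x = -1: f_y(-1, y) = -6*y**2 + 38*y - 42; no integer root y with |y| ≤ 4.
  x = 0: f_y(0, y) = -6*y**2 + 38*y - 52; vanishes at y ∈ {2}. (0, 2): f_x = -4 ≠ 0.
  x = 1: f_y(1, y) = -6*y**2 + 38*y - 58; no integer root y with |y| ≤ 4.
  x = 2: f_y(2, y) = -6*y**2 + 38*y - 60; vanishes at y ∈ {3}. (2, 3): f_x = 0, f = 0 — SINGULAR.
  x = 3: f_y(3, y) = -6*y**2 + 38*y - 58; no integer root y with |y| ≤ 4.
  x = 4: f_y(4, y) = -6*y**2 + 38*y - 52; vanishes at y ∈ {2}. (4, 2): f_x = -20 ≠ 0.
Only singular point on the grid: (2, 3).
Classify: substitute x = 2 + u, y = 3 + v and expand: f = -u**3 + 2*u**2*v - 2*v**3 + v**2.
No constant or linear terms (consistent with a singular point). Quadratic part: v**2. Cubic part: -u**3 + 2*u**2*v - 2*v**3.
The quadratic part v**2 is a perfect square, so there is a single (double) tangent line v = 0, i.e. y = 3. Restricting the cubic part to that line (v = 0) leaves -u**3 ≠ 0, so f is not divisible by v and the branch is v² ≈ u**3 to lowest order — this is a cusp.
Classification: cusp.


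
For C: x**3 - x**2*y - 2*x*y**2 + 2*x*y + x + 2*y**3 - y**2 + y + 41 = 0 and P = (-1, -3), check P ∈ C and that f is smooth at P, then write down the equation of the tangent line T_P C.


Tangent line at P: -26*x + 46*y + 112 = 0.

Step 1: f(-1, -3) = 0, so P lies on C.
Step 2: partial derivatives
  f_x(x, y) = 3*x**2 - 2*x*y - 2*y**2 + 2*y + 1, f_y(x, y) = -x**2 - 4*x*y + 2*x + 6*y**2 - 2*y + 1.
  f_x(P) = -26, f_y(P) = 46 (gradient nonzero, so P is smooth).
Step 3: tangent line at P: -26·(x − -1) + 46·(y − -3) = 0.
Expanding: -26*x + 46*y + 112 = 0.


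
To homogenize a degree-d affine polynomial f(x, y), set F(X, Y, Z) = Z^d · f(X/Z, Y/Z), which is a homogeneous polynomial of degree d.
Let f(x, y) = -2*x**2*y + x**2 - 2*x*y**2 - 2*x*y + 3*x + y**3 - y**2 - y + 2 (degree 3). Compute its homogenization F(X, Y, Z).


F(X, Y, Z) = -2*X**2*Y + X**2*Z - 2*X*Y**2 - 2*X*Y*Z + 3*X*Z**2 + Y**3 - Y**2*Z - Y*Z**2 + 2*Z**3

deg(f) = 3.
Substitute x = X/Z, y = Y/Z into f, then multiply by Z^3.
  monomial -2·x^2·y^1 ↦ -2·X^2·Y^1·Z^0.
  monomial 1·x^2·y^0 ↦ 1·X^2·Y^0·Z^1.
  monomial -2·x^1·y^2 ↦ -2·X^1·Y^2·Z^0.
  monomial -2·x^1·y^1 ↦ -2·X^1·Y^1·Z^1.
  monomial 3·x^1·y^0 ↦ 3·X^1·Y^0·Z^2.
  monomial 1·x^0·y^3 ↦ 1·X^0·Y^3·Z^0.
  monomial -1·x^0·y^2 ↦ -1·X^0·Y^2·Z^1.
  monomial -1·x^0·y^1 ↦ -1·X^0·Y^1·Z^2.
  monomial 2·x^0·y^0 ↦ 2·X^0·Y^0·Z^3.
Collecting: F(X, Y, Z) = -2*X**2*Y + X**2*Z - 2*X*Y**2 - 2*X*Y*Z + 3*X*Z**2 + Y**3 - Y**2*Z - Y*Z**2 + 2*Z**3.


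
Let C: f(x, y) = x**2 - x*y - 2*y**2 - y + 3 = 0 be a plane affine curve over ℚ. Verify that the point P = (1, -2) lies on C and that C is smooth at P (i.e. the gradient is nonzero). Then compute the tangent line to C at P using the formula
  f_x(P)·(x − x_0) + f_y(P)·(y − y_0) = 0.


Tangent line at P: 4*x + 6*y + 8 = 0.

Step 1: f(1, -2) = 0, so P lies on C.
Step 2: partial derivatives
  f_x(x, y) = 2*x - y, f_y(x, y) = -x - 4*y - 1.
  f_x(P) = 4, f_y(P) = 6 (gradient nonzero, so P is smooth).
Step 3: tangent line at P: 4·(x − 1) + 6·(y − -2) = 0.
Expanding: 4*x + 6*y + 8 = 0.


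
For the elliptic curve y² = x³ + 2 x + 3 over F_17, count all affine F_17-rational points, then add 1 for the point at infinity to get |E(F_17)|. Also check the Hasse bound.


Affine points = {(2, 7), (2, 10), (3, 6), (3, 11), (5, 6), (5, 11), (8, 2), (8, 15), (9, 6), (9, 11), (11, 8), (11, 9), (12, 2), (12, 15), (13, 4), (13, 13), (14, 2), (14, 15), (15, 5), (15, 12), (16, 0)}; affine count = 21; |E(F_17)| = 22.

Discriminant check: Δ ∝ 4a³ + 27b² = 4·2³ + 27·3² = 4·8 + 27·9 ≡ 3 (mod 17). Nonzero ⇒ E is nonsingular.
For each x ∈ F_17, compute rhs = x³ + 2·x + 3 mod 17, then count y ∈ F_17 with y² ≡ rhs.
  x = 0: rhs = 3, matching y values: none (0 points).
  x = 1: rhs = 6, matching y values: none (0 points).
  x = 2: rhs = 15, matching y values: 7, 10 (2 points).
  x = 3: rhs = 2, matching y values: 6, 11 (2 points).
  x = 4: rhs = 7, matching y values: none (0 points).
  x = 5: rhs = 2, matching y values: 6, 11 (2 points).
  x = 6: rhs = 10, matching y values: none (0 points).
  x = 7: rhs = 3, matching y values: none (0 points).
  x = 8: rhs = 4, matching y values: 2, 15 (2 points).
  x = 9: rhs = 2, matching y values: 6, 11 (2 points).
  x = 10: rhs = 3, matching y values: none (0 points).
  x = 11: rhs = 13, matching y values: 8, 9 (2 points).
  x = 12: rhs = 4, matching y values: 2, 15 (2 points).
  x = 13: rhs = 16, matching y values: 4, 13 (2 points).
  x = 14: rhs = 4, matching y values: 2, 15 (2 points).
  x = 15: rhs = 8, matching y values: 5, 12 (2 points).
  x = 16: rhs = 0, matching y values: 0 (1 points).
Total affine count: 21.
Full point count |E(F_17)| = 21 + 1 = 22.
Hasse bound: |22 − (17+1)| = |4| = 4 ≤ 2√17 ≈ 8.2462 ✓.


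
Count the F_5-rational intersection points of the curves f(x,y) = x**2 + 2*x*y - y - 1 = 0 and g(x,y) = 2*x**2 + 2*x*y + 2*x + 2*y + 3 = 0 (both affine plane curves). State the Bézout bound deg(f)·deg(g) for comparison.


Common zeros: ∅; count = 0; Bézout bound = 4.

deg(f) = 2, deg(g) = 2, so Bézout bound = 4.
Scan x ∈ F_5. For each x, list the y ∈ F_5 with f(x, y) ≡ 0 and those with g(x, y) ≡ 0 (mod 5); the common zeros in that column are the intersection.
  x = 0: f ≡ 0 at y ∈ {4}; g ≡ 0 at y ∈ {1}; common: ∅.
  x = 1: f ≡ 0 at y ∈ {0}; g ≡ 0 at y ∈ {2}; common: ∅.
  x = 2: f ≡ 0 at y ∈ {4}; g ≡ 0 at y ∈ {0}; common: ∅.
  x = 3: f ≡ 0 at y ∈ ∅; g ≡ 0 at y ∈ {1}; common: ∅.
  x = 4: f ≡ 0 at y ∈ {0}; g ≡ 0 at y ∈ ∅; common: ∅.
Collecting: common zeros = ∅, so the count is 0.
Comparison with the Bézout bound: 0 ≤ 4 = deg(f)·deg(g), as expected for curves with no common component (the affine F_5-count falls short of the bound because intersections may lie at infinity, over extension fields, or carry multiplicity).
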